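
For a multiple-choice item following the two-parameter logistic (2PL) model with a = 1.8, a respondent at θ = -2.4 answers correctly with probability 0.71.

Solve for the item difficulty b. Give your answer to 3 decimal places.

-2.897

P(θ) = 1 / (1 + exp(−a(θ − b)))
logit(0.71) = ln(0.71/0.29) = 0.8954
b = θ − logit/(a) = -2.4 − 0.8954/1.8000 = -2.8974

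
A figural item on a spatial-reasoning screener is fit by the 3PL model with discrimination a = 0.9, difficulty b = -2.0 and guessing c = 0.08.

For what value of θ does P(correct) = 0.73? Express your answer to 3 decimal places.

-1.024

P(θ) = c + (1 − c) · 1 / (1 + exp(−a(θ − b)))
Remove guessing floor: (0.73 − 0.08)/(1 − 0.08) = 0.7065
logit = ln(0.7065/0.2935) = 0.8786
θ = b + logit/(a) = -2.0 + 0.8786/0.9000 = -1.0238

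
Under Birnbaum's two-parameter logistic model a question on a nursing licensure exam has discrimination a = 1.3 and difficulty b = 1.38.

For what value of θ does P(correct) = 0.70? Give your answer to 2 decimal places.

P(θ) = 1 / (1 + exp(−a(θ − b)))
logit = ln(0.7000/0.3000) = 0.8473
θ = b + logit/(a) = 1.38 + 0.8473/1.3000 = 2.0318

2.03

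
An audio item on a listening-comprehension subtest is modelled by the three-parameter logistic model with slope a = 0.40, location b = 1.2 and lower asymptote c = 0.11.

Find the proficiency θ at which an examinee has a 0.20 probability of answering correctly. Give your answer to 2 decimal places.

-4.26

P(θ) = c + (1 − c) · 1 / (1 + exp(−a(θ − b)))
Remove guessing floor: (0.20 − 0.11)/(1 − 0.11) = 0.1011
logit = ln(0.1011/0.8989) = -2.1848
θ = b + logit/(a) = 1.2 + (-2.1848)/0.4000 = -4.2620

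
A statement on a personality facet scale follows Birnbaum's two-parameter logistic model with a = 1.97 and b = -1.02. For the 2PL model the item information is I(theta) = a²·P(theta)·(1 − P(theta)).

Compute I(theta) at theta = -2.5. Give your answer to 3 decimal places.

P = 1/(1+e^{2.9156}) = 0.0514
P(1−P) = 0.0514 × 0.9486 = 0.0487
I = a² × P(1−P) = 1.97² × 0.0487 = 0.18918

0.189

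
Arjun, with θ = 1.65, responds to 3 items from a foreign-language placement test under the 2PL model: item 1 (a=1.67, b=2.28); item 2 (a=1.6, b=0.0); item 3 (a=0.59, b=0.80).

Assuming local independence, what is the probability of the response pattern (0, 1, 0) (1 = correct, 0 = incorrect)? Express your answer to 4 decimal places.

0.2609

P(θ) = 1 / (1 + exp(−a(θ − b)))
P_1 = 1/(1+e^{1.0521}) = 0.2588
P_2 = 1/(1+e^{-2.6400}) = 0.9334
P_3 = 1/(1+e^{-0.5015}) = 0.6228
L = (1−P_1) × P_2 × (1−P_3) = 0.7412 × 0.9334 × 0.3772 = 0.26094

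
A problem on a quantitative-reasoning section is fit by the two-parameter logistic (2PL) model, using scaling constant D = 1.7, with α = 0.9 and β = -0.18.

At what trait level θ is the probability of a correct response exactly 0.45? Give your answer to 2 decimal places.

P(θ) = 1 / (1 + exp(−D·α(θ − β)))
logit = ln(0.4500/0.5500) = -0.2007
θ = β + logit/(1.7·α) = -0.18 + (-0.2007)/1.5300 = -0.3112

-0.31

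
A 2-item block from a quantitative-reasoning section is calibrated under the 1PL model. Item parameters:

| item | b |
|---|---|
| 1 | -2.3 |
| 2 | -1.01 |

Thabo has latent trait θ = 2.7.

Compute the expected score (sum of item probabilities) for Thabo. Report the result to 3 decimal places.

P(θ) = 1 / (1 + exp(−(θ − b)))
P_1 = 1/(1+e^{-5.0000}) = 0.9933
P_2 = 1/(1+e^{-3.7100}) = 0.9761
E[score] = 0.9933 + 0.9761 = 1.9694

1.969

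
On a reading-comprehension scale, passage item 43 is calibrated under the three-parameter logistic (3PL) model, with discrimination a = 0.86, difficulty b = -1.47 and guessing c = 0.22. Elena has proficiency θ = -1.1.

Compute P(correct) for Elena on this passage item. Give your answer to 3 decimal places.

0.672

P(θ) = c + (1 − c) · 1 / (1 + exp(−a(θ − b)))
Exponent: 0.86 × (-1.1 − (-1.47)) = 0.3182
1/(1 + e^{-0.3182}) = 0.5789
P = 0.22 + 0.78 × 0.5789 = 0.6715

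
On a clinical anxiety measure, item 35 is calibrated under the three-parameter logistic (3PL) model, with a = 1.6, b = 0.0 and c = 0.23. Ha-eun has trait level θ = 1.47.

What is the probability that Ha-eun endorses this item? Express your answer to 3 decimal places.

0.933

P(θ) = c + (1 − c) · 1 / (1 + exp(−a(θ − b)))
Exponent: 1.6 × (1.47 − 0.0) = 2.3520
1/(1 + e^{-2.3520}) = 0.9131
P = 0.23 + 0.77 × 0.9131 = 0.9331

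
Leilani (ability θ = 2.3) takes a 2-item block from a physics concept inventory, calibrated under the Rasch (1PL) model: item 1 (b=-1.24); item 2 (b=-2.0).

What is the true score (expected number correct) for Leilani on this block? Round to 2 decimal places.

1.96

P(θ) = 1 / (1 + exp(−(θ − b)))
P_1 = 1/(1+e^{-3.5400}) = 0.9718
P_2 = 1/(1+e^{-4.3000}) = 0.9866
E[score] = 0.9718 + 0.9866 = 1.9584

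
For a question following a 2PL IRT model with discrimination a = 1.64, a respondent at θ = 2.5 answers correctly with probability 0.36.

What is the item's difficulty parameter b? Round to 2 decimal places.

P(θ) = 1 / (1 + exp(−a(θ − b)))
logit(0.36) = ln(0.36/0.64) = -0.5754
b = θ − logit/(a) = 2.5 − (-0.5754)/1.6400 = 2.8508

2.85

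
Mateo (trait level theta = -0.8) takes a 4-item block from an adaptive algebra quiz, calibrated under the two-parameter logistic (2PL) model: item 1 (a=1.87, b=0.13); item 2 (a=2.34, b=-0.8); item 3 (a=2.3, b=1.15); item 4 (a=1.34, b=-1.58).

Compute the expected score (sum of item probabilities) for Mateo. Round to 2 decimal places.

P(theta) = 1 / (1 + exp(−a(theta − b)))
P_1 = 1/(1+e^{1.7391}) = 0.1494
P_2 = 1/(1+e^{0.0000}) = 0.5000
P_3 = 1/(1+e^{4.4850}) = 0.0112
P_4 = 1/(1+e^{-1.0452}) = 0.7399
E[score] = 0.1494 + 0.5000 + 0.0112 + 0.7399 = 1.4004

1.40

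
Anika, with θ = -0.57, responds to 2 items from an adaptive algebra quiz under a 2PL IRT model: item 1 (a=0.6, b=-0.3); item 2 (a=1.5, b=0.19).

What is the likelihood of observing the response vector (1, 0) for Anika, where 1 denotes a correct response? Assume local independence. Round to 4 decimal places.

P(θ) = 1 / (1 + exp(−a(θ − b)))
P_1 = 1/(1+e^{0.1620}) = 0.4596
P_2 = 1/(1+e^{1.1400}) = 0.2423
L = P_1 × (1−P_2) = 0.4596 × 0.7577 = 0.34822

0.3482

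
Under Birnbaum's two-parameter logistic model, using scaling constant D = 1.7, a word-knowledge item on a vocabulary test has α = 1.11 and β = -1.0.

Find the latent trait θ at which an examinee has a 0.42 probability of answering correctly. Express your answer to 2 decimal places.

P(θ) = 1 / (1 + exp(−D·α(θ − β)))
logit = ln(0.4200/0.5800) = -0.3228
θ = β + logit/(1.7·α) = -1.0 + (-0.3228)/1.8870 = -1.1711

-1.17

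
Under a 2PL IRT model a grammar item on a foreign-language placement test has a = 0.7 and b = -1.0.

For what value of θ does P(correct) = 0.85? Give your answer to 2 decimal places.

P(θ) = 1 / (1 + exp(−a(θ − b)))
logit = ln(0.8500/0.1500) = 1.7346
θ = b + logit/(a) = -1.0 + 1.7346/0.7000 = 1.4780

1.48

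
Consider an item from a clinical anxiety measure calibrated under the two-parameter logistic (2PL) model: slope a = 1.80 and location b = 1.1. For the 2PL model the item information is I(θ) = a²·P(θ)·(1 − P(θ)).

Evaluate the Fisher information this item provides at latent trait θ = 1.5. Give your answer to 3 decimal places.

0.713

P = 1/(1+e^{-0.7200}) = 0.6726
P(1−P) = 0.6726 × 0.3274 = 0.2202
I = a² × P(1−P) = 1.80² × 0.2202 = 0.71347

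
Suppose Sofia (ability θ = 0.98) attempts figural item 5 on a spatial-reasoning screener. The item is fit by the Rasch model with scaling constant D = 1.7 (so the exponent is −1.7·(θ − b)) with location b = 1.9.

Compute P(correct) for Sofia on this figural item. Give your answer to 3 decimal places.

P(θ) = 1 / (1 + exp(−D·(θ − b)))
Exponent: 1.7 × (0.98 − 1.9) = -1.5640
1/(1 + e^{1.5640}) = 0.1731
P = 0.1731

0.173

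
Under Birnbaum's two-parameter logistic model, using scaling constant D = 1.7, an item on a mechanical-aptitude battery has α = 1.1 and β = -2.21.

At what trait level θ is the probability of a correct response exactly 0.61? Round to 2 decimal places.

-1.97

P(θ) = 1 / (1 + exp(−D·α(θ − β)))
logit = ln(0.6100/0.3900) = 0.4473
θ = β + logit/(1.7·α) = -2.21 + 0.4473/1.8700 = -1.9708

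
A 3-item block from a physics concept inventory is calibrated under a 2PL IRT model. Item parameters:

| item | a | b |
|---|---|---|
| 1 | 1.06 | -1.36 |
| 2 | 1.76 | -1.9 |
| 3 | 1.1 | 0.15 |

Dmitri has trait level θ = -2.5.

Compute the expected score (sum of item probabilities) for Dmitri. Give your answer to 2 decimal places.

0.54

P(θ) = 1 / (1 + exp(−a(θ − b)))
P_1 = 1/(1+e^{1.2084}) = 0.2300
P_2 = 1/(1+e^{1.0560}) = 0.2581
P_3 = 1/(1+e^{2.9150}) = 0.0514
E[score] = 0.2300 + 0.2581 + 0.0514 = 0.5395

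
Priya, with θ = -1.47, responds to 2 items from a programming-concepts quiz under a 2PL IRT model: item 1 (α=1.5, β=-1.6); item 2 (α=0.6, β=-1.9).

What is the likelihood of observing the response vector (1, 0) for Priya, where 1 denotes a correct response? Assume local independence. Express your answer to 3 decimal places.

P(θ) = 1 / (1 + exp(−α(θ − β)))
P_1 = 1/(1+e^{-0.1950}) = 0.5486
P_2 = 1/(1+e^{-0.2580}) = 0.5641
L = P_1 × (1−P_2) = 0.5486 × 0.4359 = 0.23911

0.239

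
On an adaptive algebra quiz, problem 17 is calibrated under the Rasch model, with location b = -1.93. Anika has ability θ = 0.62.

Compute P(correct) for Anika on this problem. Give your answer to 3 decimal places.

P(θ) = 1 / (1 + exp(−(θ − b)))
Exponent: (0.62 − (-1.93)) = 2.5500
1/(1 + e^{-2.5500}) = 0.9276
P = 0.9276

0.928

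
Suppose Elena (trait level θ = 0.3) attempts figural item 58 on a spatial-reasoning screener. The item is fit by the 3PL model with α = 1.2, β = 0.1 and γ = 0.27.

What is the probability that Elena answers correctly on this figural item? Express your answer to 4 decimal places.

P(θ) = γ + (1 − γ) · 1 / (1 + exp(−α(θ − β)))
Exponent: 1.2 × (0.3 − 0.1) = 0.2400
1/(1 + e^{-0.2400}) = 0.5597
P = 0.27 + 0.73 × 0.5597 = 0.6786

0.6786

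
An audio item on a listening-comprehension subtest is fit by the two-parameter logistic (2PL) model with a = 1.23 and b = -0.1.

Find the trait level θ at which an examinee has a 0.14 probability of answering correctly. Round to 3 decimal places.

-1.576

P(θ) = 1 / (1 + exp(−a(θ − b)))
logit = ln(0.1400/0.8600) = -1.8153
θ = b + logit/(a) = -0.1 + (-1.8153)/1.2300 = -1.5758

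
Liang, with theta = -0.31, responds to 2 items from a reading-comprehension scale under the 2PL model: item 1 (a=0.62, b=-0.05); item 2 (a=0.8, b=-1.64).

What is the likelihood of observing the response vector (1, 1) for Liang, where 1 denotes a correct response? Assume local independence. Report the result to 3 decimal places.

0.342

P(theta) = 1 / (1 + exp(−a(theta − b)))
P_1 = 1/(1+e^{0.1612}) = 0.4598
P_2 = 1/(1+e^{-1.0640}) = 0.7435
L = P_1 × P_2 = 0.4598 × 0.7435 = 0.34183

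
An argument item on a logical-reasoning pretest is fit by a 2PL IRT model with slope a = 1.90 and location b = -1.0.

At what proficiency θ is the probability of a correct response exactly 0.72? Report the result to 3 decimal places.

P(θ) = 1 / (1 + exp(−a(θ − b)))
logit = ln(0.7200/0.2800) = 0.9445
θ = b + logit/(a) = -1.0 + 0.9445/1.9000 = -0.5029

-0.503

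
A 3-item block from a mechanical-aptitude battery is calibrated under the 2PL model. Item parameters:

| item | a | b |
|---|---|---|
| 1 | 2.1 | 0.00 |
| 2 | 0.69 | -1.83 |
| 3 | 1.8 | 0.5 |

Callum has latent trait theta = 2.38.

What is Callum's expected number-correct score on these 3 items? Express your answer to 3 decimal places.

P(theta) = 1 / (1 + exp(−a(theta − b)))
P_1 = 1/(1+e^{-4.9980}) = 0.9933
P_2 = 1/(1+e^{-2.9049}) = 0.9481
P_3 = 1/(1+e^{-3.3840}) = 0.9672
E[score] = 0.9933 + 0.9481 + 0.9672 = 2.9086

2.909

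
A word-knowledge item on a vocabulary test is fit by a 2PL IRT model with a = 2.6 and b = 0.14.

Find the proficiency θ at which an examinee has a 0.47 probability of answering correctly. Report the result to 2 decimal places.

P(θ) = 1 / (1 + exp(−a(θ − b)))
logit = ln(0.4700/0.5300) = -0.1201
θ = b + logit/(a) = 0.14 + (-0.1201)/2.6000 = 0.0938

0.09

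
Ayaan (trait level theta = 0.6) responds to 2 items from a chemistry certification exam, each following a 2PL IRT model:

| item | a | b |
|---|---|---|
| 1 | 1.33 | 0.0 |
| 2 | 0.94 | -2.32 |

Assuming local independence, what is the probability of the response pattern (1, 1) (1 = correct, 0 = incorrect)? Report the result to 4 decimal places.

0.6479

P(theta) = 1 / (1 + exp(−a(theta − b)))
P_1 = 1/(1+e^{-0.7980}) = 0.6895
P_2 = 1/(1+e^{-2.7448}) = 0.9396
L = P_1 × P_2 = 0.6895 × 0.9396 = 0.64791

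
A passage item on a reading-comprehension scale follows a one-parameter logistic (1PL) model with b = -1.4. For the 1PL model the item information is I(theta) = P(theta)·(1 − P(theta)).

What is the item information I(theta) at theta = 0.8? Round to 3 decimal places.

P = 1/(1+e^{-2.2000}) = 0.9002
P(1−P) = 0.9002 × 0.0998 = 0.0898
I = P(1−P) = 0.08980

0.090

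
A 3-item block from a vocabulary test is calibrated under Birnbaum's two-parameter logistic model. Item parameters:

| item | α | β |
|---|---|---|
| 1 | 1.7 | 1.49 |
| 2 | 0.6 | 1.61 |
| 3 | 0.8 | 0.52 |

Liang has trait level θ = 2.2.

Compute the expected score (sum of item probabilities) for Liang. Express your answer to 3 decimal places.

P(θ) = 1 / (1 + exp(−α(θ − β)))
P_1 = 1/(1+e^{-1.2070}) = 0.7698
P_2 = 1/(1+e^{-0.3540}) = 0.5876
P_3 = 1/(1+e^{-1.3440}) = 0.7931
E[score] = 0.7698 + 0.5876 + 0.7931 = 2.1505

2.151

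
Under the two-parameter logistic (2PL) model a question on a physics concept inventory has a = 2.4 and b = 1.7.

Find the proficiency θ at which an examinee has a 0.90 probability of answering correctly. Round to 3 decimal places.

P(θ) = 1 / (1 + exp(−a(θ − b)))
logit = ln(0.9000/0.1000) = 2.1972
θ = b + logit/(a) = 1.7 + 2.1972/2.4000 = 2.6155

2.616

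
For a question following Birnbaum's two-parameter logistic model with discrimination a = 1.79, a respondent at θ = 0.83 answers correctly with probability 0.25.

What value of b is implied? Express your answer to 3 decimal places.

P(θ) = 1 / (1 + exp(−a(θ − b)))
logit(0.25) = ln(0.25/0.75) = -1.0986
b = θ − logit/(a) = 0.83 − (-1.0986)/1.7900 = 1.4437

1.444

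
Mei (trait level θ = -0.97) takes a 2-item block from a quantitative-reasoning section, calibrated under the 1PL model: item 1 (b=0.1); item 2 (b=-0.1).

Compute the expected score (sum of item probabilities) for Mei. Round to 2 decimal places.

0.55

P(θ) = 1 / (1 + exp(−(θ − b)))
P_1 = 1/(1+e^{1.0700}) = 0.2554
P_2 = 1/(1+e^{0.8700}) = 0.2953
E[score] = 0.2554 + 0.2953 = 0.5507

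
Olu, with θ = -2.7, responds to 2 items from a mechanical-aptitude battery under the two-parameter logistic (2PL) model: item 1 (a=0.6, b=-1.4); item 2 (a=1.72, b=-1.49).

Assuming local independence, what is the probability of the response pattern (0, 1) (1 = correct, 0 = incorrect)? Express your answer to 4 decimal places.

0.0761

P(θ) = 1 / (1 + exp(−a(θ − b)))
P_1 = 1/(1+e^{0.7800}) = 0.3143
P_2 = 1/(1+e^{2.0812}) = 0.1109
L = (1−P_1) × P_2 = 0.6857 × 0.1109 = 0.07607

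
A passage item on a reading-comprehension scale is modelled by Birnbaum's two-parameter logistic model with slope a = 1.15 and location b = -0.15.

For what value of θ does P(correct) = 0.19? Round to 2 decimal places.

-1.41

P(θ) = 1 / (1 + exp(−a(θ − b)))
logit = ln(0.1900/0.8100) = -1.4500
θ = b + logit/(a) = -0.15 + (-1.4500)/1.1500 = -1.4109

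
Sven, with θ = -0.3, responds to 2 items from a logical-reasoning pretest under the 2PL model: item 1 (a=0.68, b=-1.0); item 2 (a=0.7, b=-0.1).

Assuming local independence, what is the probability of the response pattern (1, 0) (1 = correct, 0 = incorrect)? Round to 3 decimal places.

P(θ) = 1 / (1 + exp(−a(θ − b)))
P_1 = 1/(1+e^{-0.4760}) = 0.6168
P_2 = 1/(1+e^{0.1400}) = 0.4651
L = P_1 × (1−P_2) = 0.6168 × 0.5349 = 0.32995

0.330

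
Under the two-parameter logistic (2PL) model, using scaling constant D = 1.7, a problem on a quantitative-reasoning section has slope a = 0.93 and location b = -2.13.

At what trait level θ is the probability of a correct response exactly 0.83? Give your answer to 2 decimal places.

P(θ) = 1 / (1 + exp(−D·a(θ − b)))
logit = ln(0.8300/0.1700) = 1.5856
θ = b + logit/(1.7·a) = -2.13 + 1.5856/1.5810 = -1.1271

-1.13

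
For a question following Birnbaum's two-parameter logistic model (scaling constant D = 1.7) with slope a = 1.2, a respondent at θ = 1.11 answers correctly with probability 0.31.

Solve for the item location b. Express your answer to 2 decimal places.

P(θ) = 1 / (1 + exp(−D·a(θ − b)))
logit(0.31) = ln(0.31/0.69) = -0.8001
b = θ − logit/(1.7·a) = 1.11 − (-0.8001)/2.0400 = 1.5022

1.50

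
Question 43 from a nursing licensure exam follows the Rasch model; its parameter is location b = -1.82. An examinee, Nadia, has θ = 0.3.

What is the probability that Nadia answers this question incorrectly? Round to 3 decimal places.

P(θ) = 1 / (1 + exp(−(θ − b)))
Exponent: (0.3 − (-1.82)) = 2.1200
1/(1 + e^{-2.1200}) = 0.8928
P = 0.8928
P(incorrect) = 1 − 0.8928 = 0.1072

0.107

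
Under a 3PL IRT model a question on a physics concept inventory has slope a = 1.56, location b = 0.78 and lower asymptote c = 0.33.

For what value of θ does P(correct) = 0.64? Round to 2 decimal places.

P(θ) = c + (1 − c) · 1 / (1 + exp(−a(θ − b)))
Remove guessing floor: (0.64 − 0.33)/(1 − 0.33) = 0.4627
logit = ln(0.4627/0.5373) = -0.1495
θ = b + logit/(a) = 0.78 + (-0.1495)/1.5600 = 0.6841

0.68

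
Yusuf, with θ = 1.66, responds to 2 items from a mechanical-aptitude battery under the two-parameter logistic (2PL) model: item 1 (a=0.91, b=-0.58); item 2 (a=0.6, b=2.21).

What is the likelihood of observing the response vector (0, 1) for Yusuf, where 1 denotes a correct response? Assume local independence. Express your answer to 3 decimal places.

0.048

P(θ) = 1 / (1 + exp(−a(θ − b)))
P_1 = 1/(1+e^{-2.0384}) = 0.8848
P_2 = 1/(1+e^{0.3300}) = 0.4182
L = (1−P_1) × P_2 = 0.1152 × 0.4182 = 0.04819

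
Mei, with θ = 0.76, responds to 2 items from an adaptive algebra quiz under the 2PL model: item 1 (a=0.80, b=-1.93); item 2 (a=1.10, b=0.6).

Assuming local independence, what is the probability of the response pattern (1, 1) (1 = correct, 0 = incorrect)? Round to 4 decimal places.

0.4872

P(θ) = 1 / (1 + exp(−a(θ − b)))
P_1 = 1/(1+e^{-2.1520}) = 0.8959
P_2 = 1/(1+e^{-0.1760}) = 0.5439
L = P_1 × P_2 = 0.8959 × 0.5439 = 0.48724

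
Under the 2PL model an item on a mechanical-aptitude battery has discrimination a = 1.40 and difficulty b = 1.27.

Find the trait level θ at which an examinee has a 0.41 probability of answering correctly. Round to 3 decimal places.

P(θ) = 1 / (1 + exp(−a(θ − b)))
logit = ln(0.4100/0.5900) = -0.3640
θ = b + logit/(a) = 1.27 + (-0.3640)/1.4000 = 1.0100

1.010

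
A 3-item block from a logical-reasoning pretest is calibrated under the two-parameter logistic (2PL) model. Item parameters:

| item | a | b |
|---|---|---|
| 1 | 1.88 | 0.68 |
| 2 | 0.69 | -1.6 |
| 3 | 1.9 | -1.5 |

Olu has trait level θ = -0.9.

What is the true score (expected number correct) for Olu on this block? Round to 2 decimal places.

1.42

P(θ) = 1 / (1 + exp(−a(θ − b)))
P_1 = 1/(1+e^{2.9704}) = 0.0488
P_2 = 1/(1+e^{-0.4830}) = 0.6185
P_3 = 1/(1+e^{-1.1400}) = 0.7577
E[score] = 0.0488 + 0.6185 + 0.7577 = 1.4249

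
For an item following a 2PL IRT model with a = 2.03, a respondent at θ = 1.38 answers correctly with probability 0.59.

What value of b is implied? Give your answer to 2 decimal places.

1.20

P(θ) = 1 / (1 + exp(−a(θ − b)))
logit(0.59) = ln(0.59/0.41) = 0.3640
b = θ − logit/(a) = 1.38 − 0.3640/2.0300 = 1.2007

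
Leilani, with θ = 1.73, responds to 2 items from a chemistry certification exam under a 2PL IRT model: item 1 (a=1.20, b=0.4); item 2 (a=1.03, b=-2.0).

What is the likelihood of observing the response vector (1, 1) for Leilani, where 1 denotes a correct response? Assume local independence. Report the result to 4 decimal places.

0.8140

P(θ) = 1 / (1 + exp(−a(θ − b)))
P_1 = 1/(1+e^{-1.5960}) = 0.8315
P_2 = 1/(1+e^{-3.8419}) = 0.9790
L = P_1 × P_2 = 0.8315 × 0.9790 = 0.81400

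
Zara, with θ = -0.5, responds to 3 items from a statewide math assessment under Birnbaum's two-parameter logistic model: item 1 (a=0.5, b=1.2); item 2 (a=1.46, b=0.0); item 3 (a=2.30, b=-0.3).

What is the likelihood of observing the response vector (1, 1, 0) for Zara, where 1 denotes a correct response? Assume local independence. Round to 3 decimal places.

0.060

P(θ) = 1 / (1 + exp(−a(θ − b)))
P_1 = 1/(1+e^{0.8500}) = 0.2994
P_2 = 1/(1+e^{0.7300}) = 0.3252
P_3 = 1/(1+e^{0.4600}) = 0.3870
L = P_1 × P_2 × (1−P_3) = 0.2994 × 0.3252 × 0.6130 = 0.05969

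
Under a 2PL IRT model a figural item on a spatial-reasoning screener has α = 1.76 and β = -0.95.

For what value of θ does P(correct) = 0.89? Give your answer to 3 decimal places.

P(θ) = 1 / (1 + exp(−α(θ − β)))
logit = ln(0.8900/0.1100) = 2.0907
θ = β + logit/(α) = -0.95 + 2.0907/1.7600 = 0.2379

0.238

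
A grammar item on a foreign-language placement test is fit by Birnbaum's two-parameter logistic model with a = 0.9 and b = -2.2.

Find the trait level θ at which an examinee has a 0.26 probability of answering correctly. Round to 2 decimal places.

P(θ) = 1 / (1 + exp(−a(θ − b)))
logit = ln(0.2600/0.7400) = -1.0460
θ = b + logit/(a) = -2.2 + (-1.0460)/0.9000 = -3.3622

-3.36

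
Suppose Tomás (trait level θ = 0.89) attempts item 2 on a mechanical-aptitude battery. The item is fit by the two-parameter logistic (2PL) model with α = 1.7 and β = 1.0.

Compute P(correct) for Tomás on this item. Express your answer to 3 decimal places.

P(θ) = 1 / (1 + exp(−α(θ − β)))
Exponent: 1.7 × (0.89 − 1.0) = -0.1870
1/(1 + e^{0.1870}) = 0.4534

0.453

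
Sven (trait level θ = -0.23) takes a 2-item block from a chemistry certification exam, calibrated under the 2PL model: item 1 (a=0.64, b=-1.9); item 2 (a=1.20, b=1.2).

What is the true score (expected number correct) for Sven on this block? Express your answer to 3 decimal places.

0.897

P(θ) = 1 / (1 + exp(−a(θ − b)))
P_1 = 1/(1+e^{-1.0688}) = 0.7444
P_2 = 1/(1+e^{1.7160}) = 0.1524
E[score] = 0.7444 + 0.1524 = 0.8968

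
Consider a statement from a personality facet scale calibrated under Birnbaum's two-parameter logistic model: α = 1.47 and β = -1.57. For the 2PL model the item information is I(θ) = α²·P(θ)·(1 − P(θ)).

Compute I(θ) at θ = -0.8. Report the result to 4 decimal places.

0.3984

P = 1/(1+e^{-1.1319}) = 0.7562
P(1−P) = 0.7562 × 0.2438 = 0.1844
I = α² × P(1−P) = 1.47² × 0.1844 = 0.39840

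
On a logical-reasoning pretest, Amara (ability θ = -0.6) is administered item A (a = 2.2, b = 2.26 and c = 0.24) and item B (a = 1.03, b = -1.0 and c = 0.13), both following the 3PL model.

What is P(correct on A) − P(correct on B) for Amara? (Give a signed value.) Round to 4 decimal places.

-0.4120

P(θ) = c + (1 − c) · 1 / (1 + exp(−a(θ − b)))
P_A = 0.2414
P_B = 0.6534
P_A − P_B = -0.4120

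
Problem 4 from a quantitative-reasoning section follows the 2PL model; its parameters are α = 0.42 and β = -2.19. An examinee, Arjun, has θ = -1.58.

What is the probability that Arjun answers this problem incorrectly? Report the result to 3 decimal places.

P(θ) = 1 / (1 + exp(−α(θ − β)))
Exponent: 0.42 × (-1.58 − (-2.19)) = 0.2562
1/(1 + e^{-0.2562}) = 0.5637
P(incorrect) = 1 − 0.5637 = 0.4363

0.436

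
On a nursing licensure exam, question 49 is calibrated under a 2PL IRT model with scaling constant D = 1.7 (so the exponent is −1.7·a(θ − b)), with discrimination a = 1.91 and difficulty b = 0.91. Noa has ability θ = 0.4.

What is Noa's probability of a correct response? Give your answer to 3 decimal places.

0.160

P(θ) = 1 / (1 + exp(−D·a(θ − b)))
Exponent: 1.7 × 1.91 × (0.4 − 0.91) = -1.6560
1/(1 + e^{1.6560}) = 0.1603
P = 0.1603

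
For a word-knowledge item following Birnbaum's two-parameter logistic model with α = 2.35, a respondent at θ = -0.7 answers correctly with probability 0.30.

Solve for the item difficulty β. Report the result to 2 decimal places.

P(θ) = 1 / (1 + exp(−α(θ − β)))
logit(0.30) = ln(0.30/0.70) = -0.8473
β = θ − logit/(α) = -0.7 − (-0.8473)/2.3500 = -0.3394

-0.34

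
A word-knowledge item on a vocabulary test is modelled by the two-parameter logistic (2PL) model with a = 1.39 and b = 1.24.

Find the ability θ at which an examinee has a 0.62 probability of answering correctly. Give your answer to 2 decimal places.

1.59

P(θ) = 1 / (1 + exp(−a(θ − b)))
logit = ln(0.6200/0.3800) = 0.4895
θ = b + logit/(a) = 1.24 + 0.4895/1.3900 = 1.5922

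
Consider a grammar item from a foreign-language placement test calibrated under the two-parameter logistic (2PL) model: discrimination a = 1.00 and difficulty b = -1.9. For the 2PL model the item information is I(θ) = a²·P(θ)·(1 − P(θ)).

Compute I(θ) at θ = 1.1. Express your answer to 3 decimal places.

0.045

P = 1/(1+e^{-3.0000}) = 0.9526
P(1−P) = 0.9526 × 0.0474 = 0.0452
I = a² × P(1−P) = 1.00² × 0.0452 = 0.04518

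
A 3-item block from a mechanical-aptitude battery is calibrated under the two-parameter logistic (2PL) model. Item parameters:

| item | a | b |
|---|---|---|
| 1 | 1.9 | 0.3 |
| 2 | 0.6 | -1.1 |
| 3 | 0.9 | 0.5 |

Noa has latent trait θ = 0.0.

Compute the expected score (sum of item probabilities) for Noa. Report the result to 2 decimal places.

1.41

P(θ) = 1 / (1 + exp(−a(θ − b)))
P_1 = 1/(1+e^{0.5700}) = 0.3612
P_2 = 1/(1+e^{-0.6600}) = 0.6593
P_3 = 1/(1+e^{0.4500}) = 0.3894
E[score] = 0.3612 + 0.6593 + 0.3894 = 1.4099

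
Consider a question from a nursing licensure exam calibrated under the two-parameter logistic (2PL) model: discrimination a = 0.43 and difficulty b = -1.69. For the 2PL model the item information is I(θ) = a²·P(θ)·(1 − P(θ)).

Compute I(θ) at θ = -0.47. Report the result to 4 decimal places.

0.0432

P = 1/(1+e^{-0.5246}) = 0.6282
P(1−P) = 0.6282 × 0.3718 = 0.2336
I = a² × P(1−P) = 0.43² × 0.2336 = 0.04319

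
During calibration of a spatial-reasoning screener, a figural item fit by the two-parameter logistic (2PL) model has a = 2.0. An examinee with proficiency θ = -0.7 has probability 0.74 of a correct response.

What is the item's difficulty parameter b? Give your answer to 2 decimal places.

-1.22

P(θ) = 1 / (1 + exp(−a(θ − b)))
logit(0.74) = ln(0.74/0.26) = 1.0460
b = θ − logit/(a) = -0.7 − 1.0460/2.0000 = -1.2230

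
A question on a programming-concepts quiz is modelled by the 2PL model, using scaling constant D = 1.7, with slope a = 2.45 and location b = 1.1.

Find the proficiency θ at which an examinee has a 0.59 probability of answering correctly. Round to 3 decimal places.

1.187

P(θ) = 1 / (1 + exp(−D·a(θ − b)))
logit = ln(0.5900/0.4100) = 0.3640
θ = b + logit/(1.7·a) = 1.1 + 0.3640/4.1650 = 1.1874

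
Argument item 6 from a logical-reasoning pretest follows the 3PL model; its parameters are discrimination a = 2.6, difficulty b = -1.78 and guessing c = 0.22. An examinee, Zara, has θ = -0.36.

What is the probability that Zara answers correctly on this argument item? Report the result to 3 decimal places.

0.981

P(θ) = c + (1 − c) · 1 / (1 + exp(−a(θ − b)))
Exponent: 2.6 × (-0.36 − (-1.78)) = 3.6920
1/(1 + e^{-3.6920}) = 0.9757
P = 0.22 + 0.78 × 0.9757 = 0.9810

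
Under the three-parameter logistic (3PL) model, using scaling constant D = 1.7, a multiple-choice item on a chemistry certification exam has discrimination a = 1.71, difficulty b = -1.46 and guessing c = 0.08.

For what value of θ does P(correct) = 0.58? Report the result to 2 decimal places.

P(θ) = c + (1 − c) · 1 / (1 + exp(−D·a(θ − b)))
Remove guessing floor: (0.58 − 0.08)/(1 − 0.08) = 0.5435
logit = ln(0.5435/0.4565) = 0.1744
θ = b + logit/(1.7·a) = -1.46 + 0.1744/2.9070 = -1.4000

-1.40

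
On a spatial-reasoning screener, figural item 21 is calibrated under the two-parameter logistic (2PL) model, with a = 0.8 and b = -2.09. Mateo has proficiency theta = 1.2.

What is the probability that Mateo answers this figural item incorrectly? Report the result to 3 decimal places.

0.067

P(theta) = 1 / (1 + exp(−a(theta − b)))
Exponent: 0.8 × (1.2 − (-2.09)) = 2.6320
1/(1 + e^{-2.6320}) = 0.9329
P(incorrect) = 1 − 0.9329 = 0.0671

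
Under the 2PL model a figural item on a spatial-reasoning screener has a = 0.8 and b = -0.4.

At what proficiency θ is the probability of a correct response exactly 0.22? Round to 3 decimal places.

-1.982

P(θ) = 1 / (1 + exp(−a(θ − b)))
logit = ln(0.2200/0.7800) = -1.2657
θ = b + logit/(a) = -0.4 + (-1.2657)/0.8000 = -1.9821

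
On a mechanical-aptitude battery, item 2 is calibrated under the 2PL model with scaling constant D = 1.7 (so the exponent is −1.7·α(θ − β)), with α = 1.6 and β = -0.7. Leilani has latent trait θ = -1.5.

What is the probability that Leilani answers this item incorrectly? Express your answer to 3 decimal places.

P(θ) = 1 / (1 + exp(−D·α(θ − β)))
Exponent: 1.7 × 1.6 × (-1.5 − (-0.7)) = -2.1760
1/(1 + e^{2.1760}) = 0.1019
P = 0.1019
P(incorrect) = 1 − 0.1019 = 0.8981

0.898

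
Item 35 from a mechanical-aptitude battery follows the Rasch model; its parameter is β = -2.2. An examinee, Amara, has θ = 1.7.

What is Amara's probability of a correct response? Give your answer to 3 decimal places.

P(θ) = 1 / (1 + exp(−(θ − β)))
Exponent: (1.7 − (-2.2)) = 3.9000
1/(1 + e^{-3.9000}) = 0.9802
P = 0.9802

0.980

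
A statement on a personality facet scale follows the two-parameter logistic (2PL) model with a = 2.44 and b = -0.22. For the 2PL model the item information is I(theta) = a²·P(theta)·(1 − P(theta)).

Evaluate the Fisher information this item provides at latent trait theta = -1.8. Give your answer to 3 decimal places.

P = 1/(1+e^{3.8552}) = 0.0207
P(1−P) = 0.0207 × 0.9793 = 0.0203
I = a² × P(1−P) = 2.44² × 0.0203 = 0.12086

0.121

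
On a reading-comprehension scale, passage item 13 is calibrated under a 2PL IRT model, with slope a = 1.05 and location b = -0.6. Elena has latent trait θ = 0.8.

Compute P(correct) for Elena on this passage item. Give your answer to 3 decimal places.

0.813

P(θ) = 1 / (1 + exp(−a(θ − b)))
Exponent: 1.05 × (0.8 − (-0.6)) = 1.4700
1/(1 + e^{-1.4700}) = 0.8131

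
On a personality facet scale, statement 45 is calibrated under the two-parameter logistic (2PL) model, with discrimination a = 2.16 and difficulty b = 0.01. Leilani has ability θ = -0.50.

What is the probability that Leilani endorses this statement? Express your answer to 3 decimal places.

P(θ) = 1 / (1 + exp(−a(θ − b)))
Exponent: 2.16 × (-0.50 − 0.01) = -1.1016
1/(1 + e^{1.1016}) = 0.2494

0.249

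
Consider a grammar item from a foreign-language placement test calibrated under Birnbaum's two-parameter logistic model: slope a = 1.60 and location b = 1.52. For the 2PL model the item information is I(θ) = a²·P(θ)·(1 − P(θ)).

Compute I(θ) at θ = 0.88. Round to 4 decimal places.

P = 1/(1+e^{1.0240}) = 0.2642
P(1−P) = 0.2642 × 0.7358 = 0.1944
I = a² × P(1−P) = 1.60² × 0.1944 = 0.49772

0.4977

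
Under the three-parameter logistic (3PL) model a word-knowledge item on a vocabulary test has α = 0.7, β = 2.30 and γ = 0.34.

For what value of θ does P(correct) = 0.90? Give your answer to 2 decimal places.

4.76

P(θ) = γ + (1 − γ) · 1 / (1 + exp(−α(θ − β)))
Remove guessing floor: (0.90 − 0.34)/(1 − 0.34) = 0.8485
logit = ln(0.8485/0.1515) = 1.7228
θ = β + logit/(α) = 2.30 + 1.7228/0.7000 = 4.7611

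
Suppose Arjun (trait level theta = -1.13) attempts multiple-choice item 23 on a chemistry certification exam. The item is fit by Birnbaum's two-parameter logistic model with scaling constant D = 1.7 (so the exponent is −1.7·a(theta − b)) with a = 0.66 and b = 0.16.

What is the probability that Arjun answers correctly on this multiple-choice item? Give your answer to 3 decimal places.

0.190

P(theta) = 1 / (1 + exp(−D·a(theta − b)))
Exponent: 1.7 × 0.66 × (-1.13 − 0.16) = -1.4474
1/(1 + e^{1.4474}) = 0.1904
P = 0.1904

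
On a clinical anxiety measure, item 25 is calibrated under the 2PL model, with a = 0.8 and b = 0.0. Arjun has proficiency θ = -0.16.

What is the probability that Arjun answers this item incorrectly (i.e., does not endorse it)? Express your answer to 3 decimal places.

P(θ) = 1 / (1 + exp(−a(θ − b)))
Exponent: 0.8 × (-0.16 − 0.0) = -0.1280
1/(1 + e^{0.1280}) = 0.4680
P(incorrect) = 1 − 0.4680 = 0.5320

0.532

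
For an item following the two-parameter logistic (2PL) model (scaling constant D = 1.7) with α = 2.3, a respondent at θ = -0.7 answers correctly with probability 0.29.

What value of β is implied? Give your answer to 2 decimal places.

P(θ) = 1 / (1 + exp(−D·α(θ − β)))
logit(0.29) = ln(0.29/0.71) = -0.8954
β = θ − logit/(1.7·α) = -0.7 − (-0.8954)/3.9100 = -0.4710

-0.47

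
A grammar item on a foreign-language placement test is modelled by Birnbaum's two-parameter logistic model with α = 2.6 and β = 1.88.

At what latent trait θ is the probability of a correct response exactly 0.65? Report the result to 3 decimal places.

2.118

P(θ) = 1 / (1 + exp(−α(θ − β)))
logit = ln(0.6500/0.3500) = 0.6190
θ = β + logit/(α) = 1.88 + 0.6190/2.6000 = 2.1181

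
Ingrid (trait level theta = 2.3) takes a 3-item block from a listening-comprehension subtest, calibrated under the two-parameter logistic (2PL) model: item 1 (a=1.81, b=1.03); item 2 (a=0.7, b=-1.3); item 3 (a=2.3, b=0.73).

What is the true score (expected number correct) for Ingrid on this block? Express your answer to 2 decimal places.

P(theta) = 1 / (1 + exp(−a(theta − b)))
P_1 = 1/(1+e^{-2.2987}) = 0.9088
P_2 = 1/(1+e^{-2.5200}) = 0.9255
P_3 = 1/(1+e^{-3.6110}) = 0.9737
E[score] = 0.9088 + 0.9255 + 0.9737 = 2.8080

2.81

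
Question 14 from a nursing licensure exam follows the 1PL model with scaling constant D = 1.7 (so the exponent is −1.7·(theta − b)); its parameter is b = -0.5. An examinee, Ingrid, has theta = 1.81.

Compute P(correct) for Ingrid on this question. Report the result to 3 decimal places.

0.981

P(theta) = 1 / (1 + exp(−D·(theta − b)))
Exponent: 1.7 × (1.81 − (-0.5)) = 3.9270
1/(1 + e^{-3.9270}) = 0.9807
P = 0.9807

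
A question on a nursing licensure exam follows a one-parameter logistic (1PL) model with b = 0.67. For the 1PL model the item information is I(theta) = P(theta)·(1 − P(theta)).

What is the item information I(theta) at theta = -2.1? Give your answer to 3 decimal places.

P = 1/(1+e^{2.7700}) = 0.0590
P(1−P) = 0.0590 × 0.9410 = 0.0555
I = P(1−P) = 0.05549

0.055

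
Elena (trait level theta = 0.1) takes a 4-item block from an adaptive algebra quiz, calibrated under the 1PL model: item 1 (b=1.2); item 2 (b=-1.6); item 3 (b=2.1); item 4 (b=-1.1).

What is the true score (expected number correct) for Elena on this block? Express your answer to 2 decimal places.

P(theta) = 1 / (1 + exp(−(theta − b)))
P_1 = 1/(1+e^{1.1000}) = 0.2497
P_2 = 1/(1+e^{-1.7000}) = 0.8455
P_3 = 1/(1+e^{2.0000}) = 0.1192
P_4 = 1/(1+e^{-1.2000}) = 0.7685
E[score] = 0.2497 + 0.8455 + 0.1192 + 0.7685 = 1.9830

1.98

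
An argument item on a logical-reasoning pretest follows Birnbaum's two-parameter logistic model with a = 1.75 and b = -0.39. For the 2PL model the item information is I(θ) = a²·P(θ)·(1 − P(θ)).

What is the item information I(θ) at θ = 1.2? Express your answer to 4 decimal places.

P = 1/(1+e^{-2.7825}) = 0.9417
P(1−P) = 0.9417 × 0.0583 = 0.0549
I = a² × P(1−P) = 1.75² × 0.0549 = 0.16807

0.1681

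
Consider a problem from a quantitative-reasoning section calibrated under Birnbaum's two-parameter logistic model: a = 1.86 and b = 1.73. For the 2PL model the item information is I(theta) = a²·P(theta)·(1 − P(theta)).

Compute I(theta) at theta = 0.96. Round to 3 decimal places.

0.538

P = 1/(1+e^{1.4322}) = 0.1928
P(1−P) = 0.1928 × 0.8072 = 0.1556
I = a² × P(1−P) = 1.86² × 0.1556 = 0.53832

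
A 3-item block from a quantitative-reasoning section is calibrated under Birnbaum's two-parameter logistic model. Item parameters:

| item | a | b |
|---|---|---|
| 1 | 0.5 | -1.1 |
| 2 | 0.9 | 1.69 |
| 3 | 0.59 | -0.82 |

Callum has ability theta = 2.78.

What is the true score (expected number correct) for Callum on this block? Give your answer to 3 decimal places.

2.495

P(theta) = 1 / (1 + exp(−a(theta − b)))
P_1 = 1/(1+e^{-1.9400}) = 0.8744
P_2 = 1/(1+e^{-0.9810}) = 0.7273
P_3 = 1/(1+e^{-2.1240}) = 0.8932
E[score] = 0.8744 + 0.7273 + 0.8932 = 2.4949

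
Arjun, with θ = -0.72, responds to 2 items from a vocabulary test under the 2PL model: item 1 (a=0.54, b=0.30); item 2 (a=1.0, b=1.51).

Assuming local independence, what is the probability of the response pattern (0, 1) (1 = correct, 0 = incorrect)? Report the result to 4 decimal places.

P(θ) = 1 / (1 + exp(−a(θ − b)))
P_1 = 1/(1+e^{0.5508}) = 0.3657
P_2 = 1/(1+e^{2.2300}) = 0.0971
L = (1−P_1) × P_2 = 0.6343 × 0.0971 = 0.06159

0.0616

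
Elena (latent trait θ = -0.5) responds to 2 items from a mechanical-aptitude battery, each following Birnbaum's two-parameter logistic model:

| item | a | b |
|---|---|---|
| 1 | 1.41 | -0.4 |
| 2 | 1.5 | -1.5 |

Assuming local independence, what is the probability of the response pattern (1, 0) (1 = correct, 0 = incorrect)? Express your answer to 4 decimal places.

0.0848

P(θ) = 1 / (1 + exp(−a(θ − b)))
P_1 = 1/(1+e^{0.1410}) = 0.4648
P_2 = 1/(1+e^{-1.5000}) = 0.8176
L = P_1 × (1−P_2) = 0.4648 × 0.1824 = 0.08479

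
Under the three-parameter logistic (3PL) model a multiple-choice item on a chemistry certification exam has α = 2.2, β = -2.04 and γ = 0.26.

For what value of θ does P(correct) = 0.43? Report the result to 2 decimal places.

-2.59

P(θ) = γ + (1 − γ) · 1 / (1 + exp(−α(θ − β)))
Remove guessing floor: (0.43 − 0.26)/(1 − 0.26) = 0.2297
logit = ln(0.2297/0.7703) = -1.2098
θ = β + logit/(α) = -2.04 + (-1.2098)/2.2000 = -2.5899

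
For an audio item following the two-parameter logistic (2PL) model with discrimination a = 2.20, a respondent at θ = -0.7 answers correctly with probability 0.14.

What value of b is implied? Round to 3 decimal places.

P(θ) = 1 / (1 + exp(−a(θ − b)))
logit(0.14) = ln(0.14/0.86) = -1.8153
b = θ − logit/(a) = -0.7 − (-1.8153)/2.2000 = 0.1251

0.125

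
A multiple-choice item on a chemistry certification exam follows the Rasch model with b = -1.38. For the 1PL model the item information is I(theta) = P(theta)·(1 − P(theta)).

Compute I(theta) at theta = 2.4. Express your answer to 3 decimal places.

0.022

P = 1/(1+e^{-3.7800}) = 0.9777
P(1−P) = 0.9777 × 0.0223 = 0.0218
I = P(1−P) = 0.02182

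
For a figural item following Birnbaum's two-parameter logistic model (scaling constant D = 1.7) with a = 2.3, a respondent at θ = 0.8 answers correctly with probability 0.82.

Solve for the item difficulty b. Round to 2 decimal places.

P(θ) = 1 / (1 + exp(−D·a(θ − b)))
logit(0.82) = ln(0.82/0.18) = 1.5163
b = θ − logit/(1.7·a) = 0.8 − 1.5163/3.9100 = 0.4122

0.41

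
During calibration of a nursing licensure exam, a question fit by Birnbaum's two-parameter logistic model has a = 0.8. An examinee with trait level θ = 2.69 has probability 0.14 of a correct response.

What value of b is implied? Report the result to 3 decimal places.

P(θ) = 1 / (1 + exp(−a(θ − b)))
logit(0.14) = ln(0.14/0.86) = -1.8153
b = θ − logit/(a) = 2.69 − (-1.8153)/0.8000 = 4.9591

4.959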